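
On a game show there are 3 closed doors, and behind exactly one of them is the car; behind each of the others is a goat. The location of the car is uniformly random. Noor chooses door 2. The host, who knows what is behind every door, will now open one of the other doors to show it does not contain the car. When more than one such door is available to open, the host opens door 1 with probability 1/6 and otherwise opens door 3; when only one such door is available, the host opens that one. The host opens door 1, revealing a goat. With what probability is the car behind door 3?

Apply Bayes' rule, conditioning on where the car actually is.
If it is behind door 1 (prior 1/3): the host opened door 1, so this case is ruled out; weight (1/3)·0 = 0.
If it is behind door 2 (prior 1/3): door 1 is available, opened with probability 1/6; weight (1/3)·(1/6) = 1/18.
If it is behind door 3 (prior 1/3): only door 1 is available, probability 1; weight (1/3)·1 = 1/3.
The weights sum to 7/18.
So P(the car behind door 3 | the host opened door 1) = (1/3) / (7/18) = 6/7.

6/7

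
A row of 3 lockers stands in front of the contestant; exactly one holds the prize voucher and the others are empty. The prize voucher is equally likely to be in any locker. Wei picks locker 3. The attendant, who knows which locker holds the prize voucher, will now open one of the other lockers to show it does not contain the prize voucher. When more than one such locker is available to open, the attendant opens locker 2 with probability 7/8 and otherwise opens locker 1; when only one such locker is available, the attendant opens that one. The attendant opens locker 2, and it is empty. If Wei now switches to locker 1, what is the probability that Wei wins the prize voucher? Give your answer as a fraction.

8/15

Condition on the true location of the prize voucher.
If it is in locker 1 (prior 1/3): only locker 2 is available, probability 1; weight (1/3)·1 = 1/3.
If it is in locker 2 (prior 1/3): the attendant opened locker 2, so this case is ruled out; weight (1/3)·0 = 0.
If it is in locker 3 (prior 1/3): locker 2 is available, opened with probability 7/8; weight (1/3)·(7/8) = 7/24.
The weights sum to 5/8.
So P(the prize voucher in locker 1 | the attendant opened locker 2) = (1/3) / (5/8) = 8/15.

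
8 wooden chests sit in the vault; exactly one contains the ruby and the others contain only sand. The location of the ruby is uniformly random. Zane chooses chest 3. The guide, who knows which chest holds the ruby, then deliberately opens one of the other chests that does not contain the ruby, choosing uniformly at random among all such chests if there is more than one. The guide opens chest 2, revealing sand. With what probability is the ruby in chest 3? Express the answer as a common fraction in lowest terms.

1/8

Condition on the true location of the ruby.
If it is in any of chests 1, 4, 5, 6, 7, and 8 (prior 1/8 each): the guide has 6 equally likely choices, so probability 1/6; weight (1/8)·(1/6) = 1/48 each.
If it is in chest 2 (prior 1/8): the guide opened chest 2, so this case is ruled out; weight (1/8)·0 = 0.
If it is in chest 3 (prior 1/8): the guide has 7 equally likely choices, so probability 1/7; weight (1/8)·(1/7) = 1/56.
The weights sum to 1/7.
So P(the ruby in chest 3 | the guide opened chest 2) = (1/56) / (1/7) = 1/8.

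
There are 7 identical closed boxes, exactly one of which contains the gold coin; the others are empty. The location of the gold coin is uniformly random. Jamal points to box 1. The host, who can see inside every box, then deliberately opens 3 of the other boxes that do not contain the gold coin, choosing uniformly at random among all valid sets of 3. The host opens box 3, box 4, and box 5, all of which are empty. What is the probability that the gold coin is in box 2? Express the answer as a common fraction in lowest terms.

2/7

Apply Bayes' rule, conditioning on where the gold coin actually is.
If it is in box 1 (prior 1/7): the host has 20 equally likely choices, so probability 1/20; weight (1/7)·(1/20) = 1/140.
If it is in any of boxes 2, 6, and 7 (prior 1/7 each): the host has 10 equally likely choices, so probability 1/10; weight (1/7)·(1/10) = 1/70 each.
If it is in any of boxes 3, 4, and 5 (prior 1/7 each): that box was opened and seen not to hold the prize — ruled out; weight (1/7)·0 = 0 each.
The weights sum to 1/20.
So P(the gold coin in box 2 | the host opened box 3, box 4, and box 5) = (1/70) / (1/20) = 2/7.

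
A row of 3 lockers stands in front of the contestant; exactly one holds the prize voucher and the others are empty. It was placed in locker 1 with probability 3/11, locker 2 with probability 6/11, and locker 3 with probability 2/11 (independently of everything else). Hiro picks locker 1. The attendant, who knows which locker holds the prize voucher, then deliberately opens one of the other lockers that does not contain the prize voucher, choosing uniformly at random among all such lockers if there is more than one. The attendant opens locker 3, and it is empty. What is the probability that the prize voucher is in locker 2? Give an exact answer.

Condition on the true location of the prize voucher.
If it is in locker 1 (prior 3/11): the attendant has 2 equally likely choices, so probability 1/2; weight (3/11)·(1/2) = 3/22.
If it is in locker 2 (prior 6/11): the attendant has no choice, probability 1; weight (6/11)·1 = 6/11.
If it is in locker 3 (prior 2/11): the attendant opened locker 3, so this case is ruled out; weight (2/11)·0 = 0.
The weights sum to 15/22.
So P(the prize voucher in locker 2 | the attendant opened locker 3) = (6/11) / (15/22) = 4/5.

4/5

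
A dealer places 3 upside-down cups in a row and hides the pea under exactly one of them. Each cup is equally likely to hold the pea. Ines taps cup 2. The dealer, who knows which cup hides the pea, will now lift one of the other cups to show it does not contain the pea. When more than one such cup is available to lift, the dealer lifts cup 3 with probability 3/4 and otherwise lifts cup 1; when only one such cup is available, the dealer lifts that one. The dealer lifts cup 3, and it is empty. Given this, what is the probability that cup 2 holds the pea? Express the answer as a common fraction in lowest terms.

3/7

Apply Bayes' rule, conditioning on where the pea actually is.
If it is under cup 1 (prior 1/3): only cup 3 is available, probability 1; weight (1/3)·1 = 1/3.
If it is under cup 2 (prior 1/3): cup 3 is available, opened with probability 3/4; weight (1/3)·(3/4) = 1/4.
If it is under cup 3 (prior 1/3): the dealer opened cup 3, so this case is ruled out; weight (1/3)·0 = 0.
The weights sum to 7/12.
So P(the pea under cup 2 | the dealer opened cup 3) = (1/4) / (7/12) = 3/7.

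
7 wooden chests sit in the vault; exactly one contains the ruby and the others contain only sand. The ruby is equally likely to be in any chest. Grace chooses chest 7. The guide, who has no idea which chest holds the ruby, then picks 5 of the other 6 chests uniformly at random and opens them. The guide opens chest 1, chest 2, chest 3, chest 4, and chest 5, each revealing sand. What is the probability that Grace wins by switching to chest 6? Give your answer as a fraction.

1/2

Because the guide chose which chests to open without knowing where the ruby is, the choice is independent of the prize location. Learning that none of the 5 opened chests holds the ruby simply rules out those 5 locations and leaves the remaining 2 chests still equally likely by symmetry.
So P(the ruby in chest 6) = 1/2.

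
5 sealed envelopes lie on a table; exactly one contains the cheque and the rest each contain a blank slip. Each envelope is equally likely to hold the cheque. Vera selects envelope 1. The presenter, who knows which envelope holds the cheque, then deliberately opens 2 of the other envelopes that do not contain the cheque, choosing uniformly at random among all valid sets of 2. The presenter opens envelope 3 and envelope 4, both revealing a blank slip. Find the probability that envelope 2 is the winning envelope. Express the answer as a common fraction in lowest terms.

Apply Bayes' rule, conditioning on where the cheque actually is.
If it is in envelope 1 (prior 1/5): the presenter has 6 equally likely choices, so probability 1/6; weight (1/5)·(1/6) = 1/30.
If it is in either of envelopes 2 and 5 (prior 1/5 each): the presenter has 3 equally likely choices, so probability 1/3; weight (1/5)·(1/3) = 1/15 each.
If it is in either of envelopes 3 and 4 (prior 1/5 each): that envelope was opened and seen not to hold the prize — ruled out; weight (1/5)·0 = 0 each.
The weights sum to 1/6.
So P(the cheque in envelope 2 | the presenter opened envelope 3 and envelope 4) = (1/15) / (1/6) = 2/5.

2/5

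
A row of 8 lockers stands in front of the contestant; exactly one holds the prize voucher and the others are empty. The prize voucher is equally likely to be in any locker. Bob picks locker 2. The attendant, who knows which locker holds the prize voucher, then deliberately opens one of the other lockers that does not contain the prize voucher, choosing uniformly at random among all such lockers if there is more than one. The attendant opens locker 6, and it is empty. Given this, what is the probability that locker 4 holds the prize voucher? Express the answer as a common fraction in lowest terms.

Consider each possible location of the prize voucher in turn.
If it is in any of lockers 1, 3, 4, 5, 7, and 8 (prior 1/8 each): the attendant has 6 equally likely choices, so probability 1/6; weight (1/8)·(1/6) = 1/48 each.
If it is in locker 2 (prior 1/8): the attendant has 7 equally likely choices, so probability 1/7; weight (1/8)·(1/7) = 1/56.
If it is in locker 6 (prior 1/8): the attendant opened locker 6, so this case is ruled out; weight (1/8)·0 = 0.
The weights sum to 1/7.
So P(the prize voucher in locker 4 | the attendant opened locker 6) = (1/48) / (1/7) = 7/48.

7/48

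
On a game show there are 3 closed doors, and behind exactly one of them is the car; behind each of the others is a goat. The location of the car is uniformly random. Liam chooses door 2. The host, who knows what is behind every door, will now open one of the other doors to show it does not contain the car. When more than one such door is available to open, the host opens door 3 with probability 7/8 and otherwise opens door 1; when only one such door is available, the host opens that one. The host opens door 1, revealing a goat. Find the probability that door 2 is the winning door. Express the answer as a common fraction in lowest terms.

Condition on the true location of the car.
If it is behind door 1 (prior 1/3): the host opened door 1, so this case is ruled out; weight (1/3)·0 = 0.
If it is behind door 2 (prior 1/3): door 3 is available but not opened, probability 1/8; weight (1/3)·(1/8) = 1/24.
If it is behind door 3 (prior 1/3): only door 1 is available, probability 1; weight (1/3)·1 = 1/3.
The weights sum to 3/8.
So P(the car behind door 2 | the host opened door 1) = (1/24) / (3/8) = 1/9.

1/9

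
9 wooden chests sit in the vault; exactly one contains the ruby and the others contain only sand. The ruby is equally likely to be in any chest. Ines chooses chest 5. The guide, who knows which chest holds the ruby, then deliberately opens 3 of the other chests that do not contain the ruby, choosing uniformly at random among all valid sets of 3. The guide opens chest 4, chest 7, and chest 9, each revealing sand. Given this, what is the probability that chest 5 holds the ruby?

Condition on the true location of the ruby.
If it is in any of chests 1, 2, 3, 6, and 8 (prior 1/9 each): the guide has 35 equally likely choices, so probability 1/35; weight (1/9)·(1/35) = 1/315 each.
If it is in any of chests 4, 7, and 9 (prior 1/9 each): that chest was opened and seen not to hold the prize — ruled out; weight (1/9)·0 = 0 each.
If it is in chest 5 (prior 1/9): the guide has 56 equally likely choices, so probability 1/56; weight (1/9)·(1/56) = 1/504.
The weights sum to 1/56.
So P(the ruby in chest 5 | the guide opened chest 4, chest 7, and chest 9) = (1/504) / (1/56) = 1/9.

1/9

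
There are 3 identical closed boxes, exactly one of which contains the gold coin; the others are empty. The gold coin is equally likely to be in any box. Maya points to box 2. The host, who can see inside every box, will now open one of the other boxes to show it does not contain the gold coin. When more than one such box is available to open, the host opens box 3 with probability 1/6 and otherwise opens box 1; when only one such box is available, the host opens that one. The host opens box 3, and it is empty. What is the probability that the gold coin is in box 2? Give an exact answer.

Consider each possible location of the gold coin in turn.
If it is in box 1 (prior 1/3): only box 3 is available, probability 1; weight (1/3)·1 = 1/3.
If it is in box 2 (prior 1/3): box 3 is available, opened with probability 1/6; weight (1/3)·(1/6) = 1/18.
If it is in box 3 (prior 1/3): the host opened box 3, so this case is ruled out; weight (1/3)·0 = 0.
The weights sum to 7/18.
So P(the gold coin in box 2 | the host opened box 3) = (1/18) / (7/18) = 1/7.

1/7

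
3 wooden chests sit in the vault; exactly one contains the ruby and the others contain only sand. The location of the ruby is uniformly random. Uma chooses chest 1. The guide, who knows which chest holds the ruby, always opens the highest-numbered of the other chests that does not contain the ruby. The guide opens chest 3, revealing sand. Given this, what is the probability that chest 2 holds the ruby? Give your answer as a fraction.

Consider each possible location of the ruby in turn.
If it is in either of chests 1 and 2 (prior 1/3 each): chest 3 is the highest-numbered option available, probability 1; weight (1/3)·1 = 1/3 each.
If it is in chest 3 (prior 1/3): the guide opened chest 3, so this case is ruled out; weight (1/3)·0 = 0.
The weights sum to 2/3.
So P(the ruby in chest 2 | the guide opened chest 3) = (1/3) / (2/3) = 1/2.

1/2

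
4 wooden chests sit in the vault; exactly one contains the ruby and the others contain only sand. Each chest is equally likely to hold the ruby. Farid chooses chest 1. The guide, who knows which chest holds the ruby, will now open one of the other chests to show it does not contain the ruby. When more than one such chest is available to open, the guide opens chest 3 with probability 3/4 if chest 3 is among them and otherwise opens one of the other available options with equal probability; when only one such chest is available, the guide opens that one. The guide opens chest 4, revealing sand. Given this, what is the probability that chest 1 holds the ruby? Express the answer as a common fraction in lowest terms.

1/7

Apply Bayes' rule, conditioning on where the ruby actually is.
If it is in chest 1 (prior 1/4): chest 3 is available but not opened; chest 4 gets probability (1 − 3/4)/2 = 1/8; weight (1/4)·(1/8) = 1/32.
If it is in chest 2 (prior 1/4): chest 3 is available but not opened, probability 1/4; weight (1/4)·(1/4) = 1/16.
If it is in chest 3 (prior 1/4): chest 3 holds the prize so is unavailable; the guide chooses uniformly among the 2 others, probability 1/2; weight (1/4)·(1/2) = 1/8.
If it is in chest 4 (prior 1/4): the guide opened chest 4, so this case is ruled out; weight (1/4)·0 = 0.
The weights sum to 7/32.
So P(the ruby in chest 1 | the guide opened chest 4) = (1/32) / (7/32) = 1/7.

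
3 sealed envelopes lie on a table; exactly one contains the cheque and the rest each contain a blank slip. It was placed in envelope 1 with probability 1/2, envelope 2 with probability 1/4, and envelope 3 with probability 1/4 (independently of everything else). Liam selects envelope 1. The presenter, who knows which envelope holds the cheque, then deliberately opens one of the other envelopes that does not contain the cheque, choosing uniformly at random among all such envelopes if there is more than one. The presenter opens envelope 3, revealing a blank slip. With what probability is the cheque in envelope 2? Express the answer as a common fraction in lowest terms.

Apply Bayes' rule, conditioning on where the cheque actually is.
If it is in envelope 1 (prior 1/2): the presenter has 2 equally likely choices, so probability 1/2; weight (1/2)·(1/2) = 1/4.
If it is in envelope 2 (prior 1/4): the presenter has no choice, probability 1; weight (1/4)·1 = 1/4.
If it is in envelope 3 (prior 1/4): the presenter opened envelope 3, so this case is ruled out; weight (1/4)·0 = 0.
The weights sum to 1/2.
So P(the cheque in envelope 2 | the presenter opened envelope 3) = (1/4) / (1/2) = 1/2.

1/2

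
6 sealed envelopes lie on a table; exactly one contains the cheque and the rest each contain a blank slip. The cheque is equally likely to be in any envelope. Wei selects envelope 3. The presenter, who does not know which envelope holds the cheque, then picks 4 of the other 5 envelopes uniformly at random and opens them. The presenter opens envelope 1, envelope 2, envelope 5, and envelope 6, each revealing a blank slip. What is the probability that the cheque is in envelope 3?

Apply Bayes' rule, conditioning on where the cheque actually is.
If it is in any of envelopes 1, 2, 5, and 6 (prior 1/6 each): that envelope was opened and seen not to hold the prize — ruled out; weight (1/6)·0 = 0 each.
If it is in either of envelopes 3 and 4 (prior 1/6 each): the presenter picks exactly this set with probability 1/5 regardless, and none is the prize; weight (1/6)·(1/5) = 1/30 each.
The weights sum to 1/15.
So P(the cheque in envelope 3 | the presenter opened envelope 1, envelope 2, envelope 5, and envelope 6) = (1/30) / (1/15) = 1/2.

1/2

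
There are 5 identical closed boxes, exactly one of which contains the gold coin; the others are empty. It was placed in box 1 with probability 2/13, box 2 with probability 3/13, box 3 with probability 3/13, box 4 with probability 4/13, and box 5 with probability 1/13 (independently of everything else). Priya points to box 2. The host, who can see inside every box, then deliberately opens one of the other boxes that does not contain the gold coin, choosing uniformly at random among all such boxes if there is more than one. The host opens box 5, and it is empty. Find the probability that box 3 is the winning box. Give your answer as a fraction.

Apply Bayes' rule, conditioning on where the gold coin actually is.
If it is in box 1 (prior 2/13): the host has 3 equally likely choices, so probability 1/3; weight (2/13)·(1/3) = 2/39.
If it is in box 2 (prior 3/13): the host has 4 equally likely choices, so probability 1/4; weight (3/13)·(1/4) = 3/52.
If it is in box 3 (prior 3/13): the host has 3 equally likely choices, so probability 1/3; weight (3/13)·(1/3) = 1/13.
If it is in box 4 (prior 4/13): the host has 3 equally likely choices, so probability 1/3; weight (4/13)·(1/3) = 4/39.
If it is in box 5 (prior 1/13): the host opened box 5, so this case is ruled out; weight (1/13)·0 = 0.
The weights sum to 15/52.
So P(the gold coin in box 3 | the host opened box 5) = (1/13) / (15/52) = 4/15.

4/15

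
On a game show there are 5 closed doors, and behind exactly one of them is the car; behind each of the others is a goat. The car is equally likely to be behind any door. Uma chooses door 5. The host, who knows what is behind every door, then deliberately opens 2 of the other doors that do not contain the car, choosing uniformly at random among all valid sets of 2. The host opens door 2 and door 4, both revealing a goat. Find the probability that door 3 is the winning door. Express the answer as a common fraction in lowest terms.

2/5

Apply Bayes' rule, conditioning on where the car actually is.
If it is behind either of doors 1 and 3 (prior 1/5 each): the host has 3 equally likely choices, so probability 1/3; weight (1/5)·(1/3) = 1/15 each.
If it is behind either of doors 2 and 4 (prior 1/5 each): that door was opened and seen not to hold the prize — ruled out; weight (1/5)·0 = 0 each.
If it is behind door 5 (prior 1/5): the host has 6 equally likely choices, so probability 1/6; weight (1/5)·(1/6) = 1/30.
The weights sum to 1/6.
So P(the car behind door 3 | the host opened door 2 and door 4) = (1/15) / (1/6) = 2/5.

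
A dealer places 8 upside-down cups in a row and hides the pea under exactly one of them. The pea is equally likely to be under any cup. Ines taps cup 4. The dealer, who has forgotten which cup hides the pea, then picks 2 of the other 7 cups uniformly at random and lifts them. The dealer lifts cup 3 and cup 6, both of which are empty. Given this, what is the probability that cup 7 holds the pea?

Apply Bayes' rule, conditioning on where the pea actually is.
If it is under any of cups 1, 2, 4, 5, 7, and 8 (prior 1/8 each): the dealer picks exactly this set with probability 1/21 regardless, and none is the prize; weight (1/8)·(1/21) = 1/168 each.
If it is under either of cups 3 and 6 (prior 1/8 each): that cup was opened and seen not to hold the prize — ruled out; weight (1/8)·0 = 0 each.
The weights sum to 1/28.
So P(the pea under cup 7 | the dealer opened cup 3 and cup 6) = (1/168) / (1/28) = 1/6.

1/6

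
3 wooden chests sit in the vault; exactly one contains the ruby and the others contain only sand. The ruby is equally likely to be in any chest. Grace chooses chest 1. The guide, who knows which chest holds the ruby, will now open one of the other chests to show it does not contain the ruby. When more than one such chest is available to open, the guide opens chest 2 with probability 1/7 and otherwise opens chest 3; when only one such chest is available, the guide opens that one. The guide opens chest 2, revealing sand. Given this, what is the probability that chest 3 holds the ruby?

Apply Bayes' rule, conditioning on where the ruby actually is.
If it is in chest 1 (prior 1/3): chest 2 is available, opened with probability 1/7; weight (1/3)·(1/7) = 1/21.
If it is in chest 2 (prior 1/3): the guide opened chest 2, so this case is ruled out; weight (1/3)·0 = 0.
If it is in chest 3 (prior 1/3): only chest 2 is available, probability 1; weight (1/3)·1 = 1/3.
The weights sum to 8/21.
So P(the ruby in chest 3 | the guide opened chest 2) = (1/3) / (8/21) = 7/8.

7/8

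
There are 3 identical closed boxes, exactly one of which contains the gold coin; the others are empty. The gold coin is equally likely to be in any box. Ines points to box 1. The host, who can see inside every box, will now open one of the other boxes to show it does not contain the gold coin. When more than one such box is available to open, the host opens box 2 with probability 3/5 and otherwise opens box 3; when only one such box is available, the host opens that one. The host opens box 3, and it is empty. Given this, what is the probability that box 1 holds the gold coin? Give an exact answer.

2/7

Apply Bayes' rule, conditioning on where the gold coin actually is.
If it is in box 1 (prior 1/3): box 2 is available but not opened, probability 2/5; weight (1/3)·(2/5) = 2/15.
If it is in box 2 (prior 1/3): only box 3 is available, probability 1; weight (1/3)·1 = 1/3.
If it is in box 3 (prior 1/3): the host opened box 3, so this case is ruled out; weight (1/3)·0 = 0.
The weights sum to 7/15.
So P(the gold coin in box 1 | the host opened box 3) = (2/15) / (7/15) = 2/7.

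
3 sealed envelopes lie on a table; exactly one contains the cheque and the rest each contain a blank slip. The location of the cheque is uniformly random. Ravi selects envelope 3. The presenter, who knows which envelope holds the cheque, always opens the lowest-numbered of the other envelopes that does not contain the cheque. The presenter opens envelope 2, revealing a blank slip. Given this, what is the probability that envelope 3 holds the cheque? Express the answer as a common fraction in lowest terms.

0

Apply Bayes' rule, conditioning on where the cheque actually is.
If it is in envelope 1 (prior 1/3): envelope 2 is the lowest-numbered option available, probability 1; weight (1/3)·1 = 1/3.
If it is in envelope 2 (prior 1/3): the presenter opened envelope 2, so this case is ruled out; weight (1/3)·0 = 0.
If it is in envelope 3 (prior 1/3): the presenter would have opened envelope 1 instead, probability 0; weight (1/3)·0 = 0.
The weights sum to 1/3.
So P(the cheque in envelope 3 | the presenter opened envelope 2) = 0 / (1/3) = 0.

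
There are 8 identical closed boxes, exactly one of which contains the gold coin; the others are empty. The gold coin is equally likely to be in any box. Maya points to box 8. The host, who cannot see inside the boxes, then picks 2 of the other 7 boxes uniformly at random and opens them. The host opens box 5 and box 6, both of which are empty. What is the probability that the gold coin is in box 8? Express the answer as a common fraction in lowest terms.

1/6

Because the host chose which boxes to open without knowing where the gold coin is, the choice is independent of the prize location. Learning that none of the 2 opened boxes holds the gold coin simply rules out those 2 locations and leaves the remaining 6 boxes still equally likely by symmetry.
So P(the gold coin in box 8) = 1/6.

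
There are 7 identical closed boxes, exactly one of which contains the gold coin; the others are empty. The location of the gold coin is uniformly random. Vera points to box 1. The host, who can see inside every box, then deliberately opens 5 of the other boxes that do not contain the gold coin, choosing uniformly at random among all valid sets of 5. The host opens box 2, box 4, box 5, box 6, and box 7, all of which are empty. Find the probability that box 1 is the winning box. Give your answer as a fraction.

Apply Bayes' rule, conditioning on where the gold coin actually is.
If it is in box 1 (prior 1/7): the host has 6 equally likely choices, so probability 1/6; weight (1/7)·(1/6) = 1/42.
If it is in any of boxes 2, 4, 5, 6, and 7 (prior 1/7 each): that box was opened and seen not to hold the prize — ruled out; weight (1/7)·0 = 0 each.
If it is in box 3 (prior 1/7): the host has no choice, probability 1; weight (1/7)·1 = 1/7.
The weights sum to 1/6.
So P(the gold coin in box 1 | the host opened box 2, box 4, box 5, box 6, and box 7) = (1/42) / (1/6) = 1/7.

1/7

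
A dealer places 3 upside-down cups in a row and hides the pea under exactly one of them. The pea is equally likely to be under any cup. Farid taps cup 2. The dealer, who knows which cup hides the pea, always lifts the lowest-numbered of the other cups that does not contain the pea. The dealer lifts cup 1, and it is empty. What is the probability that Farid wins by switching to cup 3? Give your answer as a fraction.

Consider each possible location of the pea in turn.
If it is under cup 1 (prior 1/3): the dealer opened cup 1, so this case is ruled out; weight (1/3)·0 = 0.
If it is under either of cups 2 and 3 (prior 1/3 each): cup 1 is the lowest-numbered option available, probability 1; weight (1/3)·1 = 1/3 each.
The weights sum to 2/3.
So P(the pea under cup 3 | the dealer opened cup 1) = (1/3) / (2/3) = 1/2.

1/2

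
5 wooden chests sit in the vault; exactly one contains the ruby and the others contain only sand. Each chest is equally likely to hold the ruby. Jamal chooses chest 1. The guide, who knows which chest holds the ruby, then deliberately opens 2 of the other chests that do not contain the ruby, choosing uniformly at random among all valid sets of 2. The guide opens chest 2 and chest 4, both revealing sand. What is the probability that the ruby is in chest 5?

2/5

Condition on the true location of the ruby.
If it is in chest 1 (prior 1/5): the guide has 6 equally likely choices, so probability 1/6; weight (1/5)·(1/6) = 1/30.
If it is in either of chests 2 and 4 (prior 1/5 each): that chest was opened and seen not to hold the prize — ruled out; weight (1/5)·0 = 0 each.
If it is in either of chests 3 and 5 (prior 1/5 each): the guide has 3 equally likely choices, so probability 1/3; weight (1/5)·(1/3) = 1/15 each.
The weights sum to 1/6.
So P(the ruby in chest 5 | the guide opened chest 2 and chest 4) = (1/15) / (1/6) = 2/5.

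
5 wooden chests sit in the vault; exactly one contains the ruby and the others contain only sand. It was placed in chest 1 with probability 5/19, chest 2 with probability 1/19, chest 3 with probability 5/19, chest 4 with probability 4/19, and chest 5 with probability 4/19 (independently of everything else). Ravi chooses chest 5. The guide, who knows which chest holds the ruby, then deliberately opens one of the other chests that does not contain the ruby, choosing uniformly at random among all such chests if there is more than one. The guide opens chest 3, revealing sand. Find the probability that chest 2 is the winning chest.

1/13

Consider each possible location of the ruby in turn.
If it is in chest 1 (prior 5/19): the guide has 3 equally likely choices, so probability 1/3; weight (5/19)·(1/3) = 5/57.
If it is in chest 2 (prior 1/19): the guide has 3 equally likely choices, so probability 1/3; weight (1/19)·(1/3) = 1/57.
If it is in chest 3 (prior 5/19): the guide opened chest 3, so this case is ruled out; weight (5/19)·0 = 0.
If it is in chest 4 (prior 4/19): the guide has 3 equally likely choices, so probability 1/3; weight (4/19)·(1/3) = 4/57.
If it is in chest 5 (prior 4/19): the guide has 4 equally likely choices, so probability 1/4; weight (4/19)·(1/4) = 1/19.
The weights sum to 13/57.
So P(the ruby in chest 2 | the guide opened chest 3) = (1/57) / (13/57) = 1/13.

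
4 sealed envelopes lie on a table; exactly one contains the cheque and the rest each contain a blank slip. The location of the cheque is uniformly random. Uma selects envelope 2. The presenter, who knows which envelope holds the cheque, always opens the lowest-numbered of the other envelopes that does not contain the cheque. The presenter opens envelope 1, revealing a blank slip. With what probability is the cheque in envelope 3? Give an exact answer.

Consider each possible location of the cheque in turn.
If it is in envelope 1 (prior 1/4): the presenter opened envelope 1, so this case is ruled out; weight (1/4)·0 = 0.
If it is in any of envelopes 2, 3, and 4 (prior 1/4 each): envelope 1 is the lowest-numbered option available, probability 1; weight (1/4)·1 = 1/4 each.
The weights sum to 3/4.
So P(the cheque in envelope 3 | the presenter opened envelope 1) = (1/4) / (3/4) = 1/3.

1/3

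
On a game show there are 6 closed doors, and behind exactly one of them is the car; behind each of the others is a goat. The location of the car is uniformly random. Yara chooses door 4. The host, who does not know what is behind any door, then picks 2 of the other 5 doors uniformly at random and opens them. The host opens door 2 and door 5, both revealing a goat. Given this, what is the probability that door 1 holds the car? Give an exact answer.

1/4

Condition on the true location of the car.
If it is behind any of doors 1, 3, 4, and 6 (prior 1/6 each): the host picks exactly this set with probability 1/10 regardless, and none is the prize; weight (1/6)·(1/10) = 1/60 each.
If it is behind either of doors 2 and 5 (prior 1/6 each): that door was opened and seen not to hold the prize — ruled out; weight (1/6)·0 = 0 each.
The weights sum to 1/15.
So P(the car behind door 1 | the host opened door 2 and door 5) = (1/60) / (1/15) = 1/4.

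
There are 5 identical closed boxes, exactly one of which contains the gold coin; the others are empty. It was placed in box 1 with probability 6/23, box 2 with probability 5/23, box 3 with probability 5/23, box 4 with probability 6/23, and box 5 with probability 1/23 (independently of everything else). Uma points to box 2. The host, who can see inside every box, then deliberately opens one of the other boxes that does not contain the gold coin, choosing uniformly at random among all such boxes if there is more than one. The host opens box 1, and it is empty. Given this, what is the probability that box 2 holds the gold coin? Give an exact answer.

5/21

Condition on the true location of the gold coin.
If it is in box 1 (prior 6/23): the host opened box 1, so this case is ruled out; weight (6/23)·0 = 0.
If it is in box 2 (prior 5/23): the host has 4 equally likely choices, so probability 1/4; weight (5/23)·(1/4) = 5/92.
If it is in box 3 (prior 5/23): the host has 3 equally likely choices, so probability 1/3; weight (5/23)·(1/3) = 5/69.
If it is in box 4 (prior 6/23): the host has 3 equally likely choices, so probability 1/3; weight (6/23)·(1/3) = 2/23.
If it is in box 5 (prior 1/23): the host has 3 equally likely choices, so probability 1/3; weight (1/23)·(1/3) = 1/69.
The weights sum to 21/92.
So P(the gold coin in box 2 | the host opened box 1) = (5/92) / (21/92) = 5/21.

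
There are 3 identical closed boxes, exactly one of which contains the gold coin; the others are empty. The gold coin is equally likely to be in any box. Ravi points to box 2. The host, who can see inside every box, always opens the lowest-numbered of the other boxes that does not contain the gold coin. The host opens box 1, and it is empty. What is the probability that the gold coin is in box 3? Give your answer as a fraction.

Condition on the true location of the gold coin.
If it is in box 1 (prior 1/3): the host opened box 1, so this case is ruled out; weight (1/3)·0 = 0.
If it is in either of boxes 2 and 3 (prior 1/3 each): box 1 is the lowest-numbered option available, probability 1; weight (1/3)·1 = 1/3 each.
The weights sum to 2/3.
So P(the gold coin in box 3 | the host opened box 1) = (1/3) / (2/3) = 1/2.

1/2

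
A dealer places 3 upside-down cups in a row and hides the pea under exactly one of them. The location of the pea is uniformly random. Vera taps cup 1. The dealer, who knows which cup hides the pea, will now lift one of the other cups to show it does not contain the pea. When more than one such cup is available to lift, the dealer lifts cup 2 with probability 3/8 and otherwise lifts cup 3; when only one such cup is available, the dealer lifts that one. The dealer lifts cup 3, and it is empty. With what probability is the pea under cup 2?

8/13

Condition on the true location of the pea.
If it is under cup 1 (prior 1/3): cup 2 is available but not opened, probability 5/8; weight (1/3)·(5/8) = 5/24.
If it is under cup 2 (prior 1/3): only cup 3 is available, probability 1; weight (1/3)·1 = 1/3.
If it is under cup 3 (prior 1/3): the dealer opened cup 3, so this case is ruled out; weight (1/3)·0 = 0.
The weights sum to 13/24.
So P(the pea under cup 2 | the dealer opened cup 3) = (1/3) / (13/24) = 8/13.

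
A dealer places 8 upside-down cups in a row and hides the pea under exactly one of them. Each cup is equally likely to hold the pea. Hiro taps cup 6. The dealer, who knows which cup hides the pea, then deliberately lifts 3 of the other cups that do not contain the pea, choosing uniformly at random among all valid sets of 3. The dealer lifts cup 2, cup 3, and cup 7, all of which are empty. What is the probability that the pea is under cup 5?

7/32

Condition on the true location of the pea.
If it is under any of cups 1, 4, 5, and 8 (prior 1/8 each): the dealer has 20 equally likely choices, so probability 1/20; weight (1/8)·(1/20) = 1/160 each.
If it is under any of cups 2, 3, and 7 (prior 1/8 each): that cup was opened and seen not to hold the prize — ruled out; weight (1/8)·0 = 0 each.
If it is under cup 6 (prior 1/8): the dealer has 35 equally likely choices, so probability 1/35; weight (1/8)·(1/35) = 1/280.
The weights sum to 1/35.
So P(the pea under cup 5 | the dealer opened cup 2, cup 3, and cup 7) = (1/160) / (1/35) = 7/32.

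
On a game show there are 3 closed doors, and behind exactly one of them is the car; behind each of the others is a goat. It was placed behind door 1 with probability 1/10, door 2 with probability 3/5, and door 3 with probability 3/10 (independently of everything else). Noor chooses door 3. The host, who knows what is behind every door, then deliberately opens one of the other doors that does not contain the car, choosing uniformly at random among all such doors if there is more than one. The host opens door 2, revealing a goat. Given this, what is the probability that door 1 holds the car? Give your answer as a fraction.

Consider each possible location of the car in turn.
If it is behind door 1 (prior 1/10): the host has no choice, probability 1; weight (1/10)·1 = 1/10.
If it is behind door 2 (prior 3/5): the host opened door 2, so this case is ruled out; weight (3/5)·0 = 0.
If it is behind door 3 (prior 3/10): the host has 2 equally likely choices, so probability 1/2; weight (3/10)·(1/2) = 3/20.
The weights sum to 1/4.
So P(the car behind door 1 | the host opened door 2) = (1/10) / (1/4) = 2/5.

2/5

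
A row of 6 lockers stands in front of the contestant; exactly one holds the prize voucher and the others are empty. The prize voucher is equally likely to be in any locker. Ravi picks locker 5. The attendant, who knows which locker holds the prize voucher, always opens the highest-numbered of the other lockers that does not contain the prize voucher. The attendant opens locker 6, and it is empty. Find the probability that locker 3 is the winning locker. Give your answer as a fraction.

1/5

Apply Bayes' rule, conditioning on where the prize voucher actually is.
If it is in any of lockers 1, 2, 3, 4, and 5 (prior 1/6 each): locker 6 is the highest-numbered option available, probability 1; weight (1/6)·1 = 1/6 each.
If it is in locker 6 (prior 1/6): the attendant opened locker 6, so this case is ruled out; weight (1/6)·0 = 0.
The weights sum to 5/6.
So P(the prize voucher in locker 3 | the attendant opened locker 6) = (1/6) / (5/6) = 1/5.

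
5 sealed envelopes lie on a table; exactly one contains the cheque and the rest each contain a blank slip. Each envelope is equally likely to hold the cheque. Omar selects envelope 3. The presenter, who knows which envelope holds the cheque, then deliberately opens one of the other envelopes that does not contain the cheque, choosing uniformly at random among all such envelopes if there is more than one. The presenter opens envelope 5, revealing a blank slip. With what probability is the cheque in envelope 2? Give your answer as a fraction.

Condition on the true location of the cheque.
If it is in any of envelopes 1, 2, and 4 (prior 1/5 each): the presenter has 3 equally likely choices, so probability 1/3; weight (1/5)·(1/3) = 1/15 each.
If it is in envelope 3 (prior 1/5): the presenter has 4 equally likely choices, so probability 1/4; weight (1/5)·(1/4) = 1/20.
If it is in envelope 5 (prior 1/5): the presenter opened envelope 5, so this case is ruled out; weight (1/5)·0 = 0.
The weights sum to 1/4.
So P(the cheque in envelope 2 | the presenter opened envelope 5) = (1/15) / (1/4) = 4/15.

4/15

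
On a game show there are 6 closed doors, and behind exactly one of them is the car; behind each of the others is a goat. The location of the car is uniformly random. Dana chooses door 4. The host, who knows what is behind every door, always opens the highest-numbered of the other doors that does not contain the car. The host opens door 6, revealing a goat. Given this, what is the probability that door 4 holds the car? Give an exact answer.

Condition on the true location of the car.
If it is behind any of doors 1, 2, 3, 4, and 5 (prior 1/6 each): door 6 is the highest-numbered option available, probability 1; weight (1/6)·1 = 1/6 each.
If it is behind door 6 (prior 1/6): the host opened door 6, so this case is ruled out; weight (1/6)·0 = 0.
The weights sum to 5/6.
So P(the car behind door 4 | the host opened door 6) = (1/6) / (5/6) = 1/5.

1/5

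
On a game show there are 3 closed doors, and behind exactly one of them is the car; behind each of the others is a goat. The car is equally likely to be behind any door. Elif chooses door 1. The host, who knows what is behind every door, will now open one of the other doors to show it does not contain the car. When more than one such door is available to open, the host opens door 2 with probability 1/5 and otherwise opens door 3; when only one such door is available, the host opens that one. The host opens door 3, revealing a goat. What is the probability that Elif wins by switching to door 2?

5/9

Condition on the true location of the car.
If it is behind door 1 (prior 1/3): door 2 is available but not opened, probability 4/5; weight (1/3)·(4/5) = 4/15.
If it is behind door 2 (prior 1/3): only door 3 is available, probability 1; weight (1/3)·1 = 1/3.
If it is behind door 3 (prior 1/3): the host opened door 3, so this case is ruled out; weight (1/3)·0 = 0.
The weights sum to 3/5.
So P(the car behind door 2 | the host opened door 3) = (1/3) / (3/5) = 5/9.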